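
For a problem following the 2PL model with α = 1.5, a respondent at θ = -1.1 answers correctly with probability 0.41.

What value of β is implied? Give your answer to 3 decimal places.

-0.857

P(θ) = 1 / (1 + exp(−α(θ − β)))
logit(0.41) = ln(0.41/0.59) = -0.3640
β = θ − logit/(α) = -1.1 − (-0.3640)/1.5000 = -0.8574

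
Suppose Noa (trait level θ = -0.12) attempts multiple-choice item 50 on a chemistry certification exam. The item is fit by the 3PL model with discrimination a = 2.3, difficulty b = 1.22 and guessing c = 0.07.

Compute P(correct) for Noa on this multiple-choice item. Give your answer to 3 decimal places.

P(θ) = c + (1 − c) · 1 / (1 + exp(−a(θ − b)))
Exponent: 2.3 × (-0.12 − 1.22) = -3.0820
1/(1 + e^{3.0820}) = 0.0439
P = 0.07 + 0.93 × 0.0439 = 0.1108

0.111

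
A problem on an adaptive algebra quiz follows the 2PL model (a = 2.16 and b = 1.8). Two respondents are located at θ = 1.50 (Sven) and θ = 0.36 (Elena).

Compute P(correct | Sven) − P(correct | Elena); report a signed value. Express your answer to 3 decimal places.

0.301

P(θ) = 1 / (1 + exp(−a(θ − b)))
P(Sven) = 0.3434  [exponent -0.6480]
P(Elena) = 0.0427  [exponent -3.1104]
Difference = 0.3434 − 0.0427 = 0.3008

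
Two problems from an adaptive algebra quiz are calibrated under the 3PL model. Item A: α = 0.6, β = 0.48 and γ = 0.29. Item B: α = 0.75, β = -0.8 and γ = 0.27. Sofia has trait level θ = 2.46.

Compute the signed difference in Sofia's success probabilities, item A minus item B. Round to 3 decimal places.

P(θ) = γ + (1 − γ) · 1 / (1 + exp(−α(θ − β)))
P_A = 0.8341
P_B = 0.9417
P_A − P_B = -0.1076

-0.108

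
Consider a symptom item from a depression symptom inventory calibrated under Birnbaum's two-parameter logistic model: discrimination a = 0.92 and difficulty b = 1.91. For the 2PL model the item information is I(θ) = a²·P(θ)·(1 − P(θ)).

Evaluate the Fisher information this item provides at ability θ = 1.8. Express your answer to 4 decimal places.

0.2111

P = 1/(1+e^{0.1012}) = 0.4747
P(1−P) = 0.4747 × 0.5253 = 0.2494
I = a² × P(1−P) = 0.92² × 0.2494 = 0.21106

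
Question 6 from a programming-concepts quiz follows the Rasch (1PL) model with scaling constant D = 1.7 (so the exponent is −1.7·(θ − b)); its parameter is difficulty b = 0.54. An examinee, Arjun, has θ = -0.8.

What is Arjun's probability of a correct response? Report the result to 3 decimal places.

P(θ) = 1 / (1 + exp(−D·(θ − b)))
Exponent: 1.7 × (-0.8 − 0.54) = -2.2780
1/(1 + e^{2.2780}) = 0.0930
P = 0.0930

0.093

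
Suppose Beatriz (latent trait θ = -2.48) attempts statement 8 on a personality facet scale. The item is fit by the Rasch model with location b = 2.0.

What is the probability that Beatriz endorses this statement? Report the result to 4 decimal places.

P(θ) = 1 / (1 + exp(−(θ − b)))
Exponent: (-2.48 − 2.0) = -4.4800
1/(1 + e^{4.4800}) = 0.0112
P = 0.0112

0.0112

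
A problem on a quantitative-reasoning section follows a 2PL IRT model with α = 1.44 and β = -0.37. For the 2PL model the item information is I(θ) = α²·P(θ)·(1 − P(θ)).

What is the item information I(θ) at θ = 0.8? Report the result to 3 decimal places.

0.274

P = 1/(1+e^{-1.6848}) = 0.8435
P(1−P) = 0.8435 × 0.1565 = 0.1320
I = α² × P(1−P) = 1.44² × 0.1320 = 0.27368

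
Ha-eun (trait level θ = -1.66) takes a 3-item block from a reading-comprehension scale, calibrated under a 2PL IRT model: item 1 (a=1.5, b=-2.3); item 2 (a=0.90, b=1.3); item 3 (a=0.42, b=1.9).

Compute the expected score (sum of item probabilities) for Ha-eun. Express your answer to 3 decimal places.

P(θ) = 1 / (1 + exp(−a(θ − b)))
P_1 = 1/(1+e^{-0.9600}) = 0.7231
P_2 = 1/(1+e^{2.6640}) = 0.0651
P_3 = 1/(1+e^{1.4952}) = 0.1831
E[score] = 0.7231 + 0.0651 + 0.1831 = 0.9714

0.971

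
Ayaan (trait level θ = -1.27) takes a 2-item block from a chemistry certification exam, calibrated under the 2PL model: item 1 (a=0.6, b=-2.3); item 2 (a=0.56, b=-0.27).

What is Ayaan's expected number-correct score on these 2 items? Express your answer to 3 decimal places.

P(θ) = 1 / (1 + exp(−a(θ − b)))
P_1 = 1/(1+e^{-0.6180}) = 0.6498
P_2 = 1/(1+e^{0.5600}) = 0.3635
E[score] = 0.6498 + 0.3635 = 1.0133

1.013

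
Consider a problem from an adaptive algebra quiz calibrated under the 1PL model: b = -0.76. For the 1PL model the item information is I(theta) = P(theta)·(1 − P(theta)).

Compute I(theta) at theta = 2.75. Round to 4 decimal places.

0.0282

P = 1/(1+e^{-3.5100}) = 0.9710
P(1−P) = 0.9710 × 0.0290 = 0.0282
I = P(1−P) = 0.02819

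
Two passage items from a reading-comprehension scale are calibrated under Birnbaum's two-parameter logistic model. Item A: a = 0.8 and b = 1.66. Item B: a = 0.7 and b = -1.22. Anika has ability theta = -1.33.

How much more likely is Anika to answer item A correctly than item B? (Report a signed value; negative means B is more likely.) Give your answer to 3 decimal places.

P(theta) = 1 / (1 + exp(−a(theta − b)))
P_A = 0.0838
P_B = 0.4808
P_A − P_B = -0.3970

-0.397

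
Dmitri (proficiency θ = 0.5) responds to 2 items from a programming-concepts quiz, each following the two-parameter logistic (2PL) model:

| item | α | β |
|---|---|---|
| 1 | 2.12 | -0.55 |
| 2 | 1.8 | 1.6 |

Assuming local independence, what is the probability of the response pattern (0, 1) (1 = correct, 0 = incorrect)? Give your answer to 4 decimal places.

0.0118

P(θ) = 1 / (1 + exp(−α(θ − β)))
P_1 = 1/(1+e^{-2.2260}) = 0.9026
P_2 = 1/(1+e^{1.9800}) = 0.1213
L = (1−P_1) × P_2 = 0.0974 × 0.1213 = 0.01182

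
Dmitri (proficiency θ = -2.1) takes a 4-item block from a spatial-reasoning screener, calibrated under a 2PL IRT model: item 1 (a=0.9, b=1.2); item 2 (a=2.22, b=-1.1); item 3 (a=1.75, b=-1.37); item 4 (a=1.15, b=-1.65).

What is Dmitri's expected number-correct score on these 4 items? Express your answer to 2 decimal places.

0.74

P(θ) = 1 / (1 + exp(−a(θ − b)))
P_1 = 1/(1+e^{2.9700}) = 0.0488
P_2 = 1/(1+e^{2.2200}) = 0.0980
P_3 = 1/(1+e^{1.2775}) = 0.2180
P_4 = 1/(1+e^{0.5175}) = 0.3734
E[score] = 0.0488 + 0.0980 + 0.2180 + 0.3734 = 0.7382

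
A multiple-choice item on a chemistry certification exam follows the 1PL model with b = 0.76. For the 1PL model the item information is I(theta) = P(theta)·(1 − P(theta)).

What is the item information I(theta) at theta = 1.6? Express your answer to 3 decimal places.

P = 1/(1+e^{-0.8400}) = 0.6985
P(1−P) = 0.6985 × 0.3015 = 0.2106
I = P(1−P) = 0.21061

0.211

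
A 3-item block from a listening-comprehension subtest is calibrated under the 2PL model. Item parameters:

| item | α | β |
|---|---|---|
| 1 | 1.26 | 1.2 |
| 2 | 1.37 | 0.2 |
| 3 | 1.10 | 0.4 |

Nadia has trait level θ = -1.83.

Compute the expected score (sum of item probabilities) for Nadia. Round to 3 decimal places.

P(θ) = 1 / (1 + exp(−α(θ − β)))
P_1 = 1/(1+e^{3.8178}) = 0.0215
P_2 = 1/(1+e^{2.7811}) = 0.0584
P_3 = 1/(1+e^{2.4530}) = 0.0792
E[score] = 0.0215 + 0.0584 + 0.0792 = 0.1591

0.159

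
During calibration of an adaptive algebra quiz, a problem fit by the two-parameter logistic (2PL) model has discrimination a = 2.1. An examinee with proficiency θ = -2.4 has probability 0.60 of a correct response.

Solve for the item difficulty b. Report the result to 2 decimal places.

-2.59

P(θ) = 1 / (1 + exp(−a(θ − b)))
logit(0.60) = ln(0.60/0.40) = 0.4055
b = θ − logit/(a) = -2.4 − 0.4055/2.1000 = -2.5931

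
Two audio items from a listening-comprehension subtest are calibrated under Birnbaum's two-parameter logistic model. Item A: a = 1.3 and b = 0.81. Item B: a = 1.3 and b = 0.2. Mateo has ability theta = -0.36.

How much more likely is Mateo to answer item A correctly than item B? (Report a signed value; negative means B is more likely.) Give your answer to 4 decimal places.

-0.1463

P(theta) = 1 / (1 + exp(−a(theta − b)))
P_A = 0.1793
P_B = 0.3256
P_A − P_B = -0.1463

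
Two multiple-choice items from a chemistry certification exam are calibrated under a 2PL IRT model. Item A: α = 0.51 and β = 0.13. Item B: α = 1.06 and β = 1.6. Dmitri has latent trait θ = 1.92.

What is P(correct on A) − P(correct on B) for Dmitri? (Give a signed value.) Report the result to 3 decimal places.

P(θ) = 1 / (1 + exp(−α(θ − β)))
P_A = 0.7136
P_B = 0.5840
P_A − P_B = 0.1296

0.130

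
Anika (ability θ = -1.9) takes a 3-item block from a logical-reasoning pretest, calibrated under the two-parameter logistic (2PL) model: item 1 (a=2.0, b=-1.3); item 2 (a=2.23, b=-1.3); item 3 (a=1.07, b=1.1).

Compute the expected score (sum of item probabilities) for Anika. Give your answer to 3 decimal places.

0.478

P(θ) = 1 / (1 + exp(−a(θ − b)))
P_1 = 1/(1+e^{1.2000}) = 0.2315
P_2 = 1/(1+e^{1.3380}) = 0.2078
P_3 = 1/(1+e^{3.2100}) = 0.0388
E[score] = 0.2315 + 0.2078 + 0.0388 = 0.4781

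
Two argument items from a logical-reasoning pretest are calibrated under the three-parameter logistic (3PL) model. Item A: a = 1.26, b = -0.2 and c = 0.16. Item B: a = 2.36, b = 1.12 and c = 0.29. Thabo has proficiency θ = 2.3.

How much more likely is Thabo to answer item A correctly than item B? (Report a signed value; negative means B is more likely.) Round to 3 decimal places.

P(θ) = c + (1 − c) · 1 / (1 + exp(−a(θ − b)))
P_A = 0.9655
P_B = 0.9587
P_A − P_B = 0.0068

0.007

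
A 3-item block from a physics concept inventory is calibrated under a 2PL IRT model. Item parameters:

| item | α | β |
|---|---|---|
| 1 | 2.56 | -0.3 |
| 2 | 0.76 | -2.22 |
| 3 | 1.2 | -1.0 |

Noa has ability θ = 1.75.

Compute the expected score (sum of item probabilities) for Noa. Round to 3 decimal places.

P(θ) = 1 / (1 + exp(−α(θ − β)))
P_1 = 1/(1+e^{-5.2480}) = 0.9948
P_2 = 1/(1+e^{-3.0172}) = 0.9533
P_3 = 1/(1+e^{-3.3000}) = 0.9644
E[score] = 0.9948 + 0.9533 + 0.9644 = 2.9125

2.913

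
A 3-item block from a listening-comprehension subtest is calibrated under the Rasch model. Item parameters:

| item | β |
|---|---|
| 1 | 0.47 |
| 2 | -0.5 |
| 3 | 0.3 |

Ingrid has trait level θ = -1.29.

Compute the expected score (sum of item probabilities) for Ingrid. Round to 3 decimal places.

0.628

P(θ) = 1 / (1 + exp(−(θ − β)))
P_1 = 1/(1+e^{1.7600}) = 0.1468
P_2 = 1/(1+e^{0.7900}) = 0.3122
P_3 = 1/(1+e^{1.5900}) = 0.1694
E[score] = 0.1468 + 0.3122 + 0.1694 = 0.6283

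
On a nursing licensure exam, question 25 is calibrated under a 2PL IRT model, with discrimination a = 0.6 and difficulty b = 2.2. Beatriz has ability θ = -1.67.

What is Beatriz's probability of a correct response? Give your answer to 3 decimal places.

P(θ) = 1 / (1 + exp(−a(θ − b)))
Exponent: 0.6 × (-1.67 − 2.2) = -2.3220
1/(1 + e^{2.3220}) = 0.0893

0.089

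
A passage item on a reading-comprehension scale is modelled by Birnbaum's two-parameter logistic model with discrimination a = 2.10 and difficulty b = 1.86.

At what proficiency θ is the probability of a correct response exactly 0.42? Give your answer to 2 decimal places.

P(θ) = 1 / (1 + exp(−a(θ − b)))
logit = ln(0.4200/0.5800) = -0.3228
θ = b + logit/(a) = 1.86 + (-0.3228)/2.1000 = 1.7063

1.71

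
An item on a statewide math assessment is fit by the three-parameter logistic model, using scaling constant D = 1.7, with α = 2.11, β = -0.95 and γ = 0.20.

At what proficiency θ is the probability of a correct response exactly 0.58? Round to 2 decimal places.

-0.98

P(θ) = γ + (1 − γ) · 1 / (1 + exp(−D·α(θ − β)))
Remove guessing floor: (0.58 − 0.20)/(1 − 0.20) = 0.4750
logit = ln(0.4750/0.5250) = -0.1001
θ = β + logit/(1.7·α) = -0.95 + (-0.1001)/3.5870 = -0.9779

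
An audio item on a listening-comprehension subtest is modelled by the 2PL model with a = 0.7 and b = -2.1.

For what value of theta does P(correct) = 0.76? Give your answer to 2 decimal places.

P(theta) = 1 / (1 + exp(−a(theta − b)))
logit = ln(0.7600/0.2400) = 1.1527
theta = b + logit/(a) = -2.1 + 1.1527/0.7000 = -0.4533

-0.45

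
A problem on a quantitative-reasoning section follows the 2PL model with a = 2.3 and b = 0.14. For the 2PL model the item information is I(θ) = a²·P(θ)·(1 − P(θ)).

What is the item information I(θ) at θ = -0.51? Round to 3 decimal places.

0.791

P = 1/(1+e^{1.4950}) = 0.1832
P(1−P) = 0.1832 × 0.8168 = 0.1496
I = a² × P(1−P) = 2.3² × 0.1496 = 0.79149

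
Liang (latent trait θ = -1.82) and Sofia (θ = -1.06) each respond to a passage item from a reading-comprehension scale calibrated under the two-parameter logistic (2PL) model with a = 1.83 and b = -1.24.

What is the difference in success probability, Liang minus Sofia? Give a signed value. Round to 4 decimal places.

P(θ) = 1 / (1 + exp(−a(θ − b)))
P(Liang) = 0.2570  [exponent -1.0614]
P(Sofia) = 0.5816  [exponent 0.3294]
Difference = 0.2570 − 0.5816 = -0.3246

-0.3246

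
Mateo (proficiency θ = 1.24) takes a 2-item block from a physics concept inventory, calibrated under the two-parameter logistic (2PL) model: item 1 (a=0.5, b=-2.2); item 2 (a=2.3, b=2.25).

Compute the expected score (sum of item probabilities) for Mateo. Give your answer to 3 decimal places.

P(θ) = 1 / (1 + exp(−a(θ − b)))
P_1 = 1/(1+e^{-1.7200}) = 0.8481
P_2 = 1/(1+e^{2.3230}) = 0.0892
E[score] = 0.8481 + 0.0892 = 0.9374

0.937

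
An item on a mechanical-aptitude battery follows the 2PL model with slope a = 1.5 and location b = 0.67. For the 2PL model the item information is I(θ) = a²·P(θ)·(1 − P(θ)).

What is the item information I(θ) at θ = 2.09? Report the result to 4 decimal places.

P = 1/(1+e^{-2.1300}) = 0.8938
P(1−P) = 0.8938 × 0.1062 = 0.0949
I = a² × P(1−P) = 1.5² × 0.0949 = 0.21360

0.2136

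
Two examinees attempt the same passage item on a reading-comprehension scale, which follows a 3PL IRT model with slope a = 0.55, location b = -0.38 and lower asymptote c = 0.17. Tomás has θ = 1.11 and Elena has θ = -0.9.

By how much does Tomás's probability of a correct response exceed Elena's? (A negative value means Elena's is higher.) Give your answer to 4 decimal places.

0.2201

P(θ) = c + (1 − c) · 1 / (1 + exp(−a(θ − b)))
P(Tomás) = 0.7461  [exponent 0.8195]
P(Elena) = 0.5261  [exponent -0.2860]
Difference = 0.7461 − 0.5261 = 0.2201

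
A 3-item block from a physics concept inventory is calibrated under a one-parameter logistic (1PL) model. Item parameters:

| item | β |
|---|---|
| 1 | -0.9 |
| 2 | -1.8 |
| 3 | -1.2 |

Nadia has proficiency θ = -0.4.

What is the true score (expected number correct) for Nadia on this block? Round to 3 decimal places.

P(θ) = 1 / (1 + exp(−(θ − β)))
P_1 = 1/(1+e^{-0.5000}) = 0.6225
P_2 = 1/(1+e^{-1.4000}) = 0.8022
P_3 = 1/(1+e^{-0.8000}) = 0.6900
E[score] = 0.6225 + 0.8022 + 0.6900 = 2.1146

2.115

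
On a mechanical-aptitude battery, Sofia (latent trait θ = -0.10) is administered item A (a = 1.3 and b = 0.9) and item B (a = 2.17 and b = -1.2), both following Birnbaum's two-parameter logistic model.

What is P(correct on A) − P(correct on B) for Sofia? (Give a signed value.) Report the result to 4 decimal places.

P(θ) = 1 / (1 + exp(−a(θ − b)))
P_A = 0.2142
P_B = 0.9158
P_A − P_B = -0.7017

-0.7017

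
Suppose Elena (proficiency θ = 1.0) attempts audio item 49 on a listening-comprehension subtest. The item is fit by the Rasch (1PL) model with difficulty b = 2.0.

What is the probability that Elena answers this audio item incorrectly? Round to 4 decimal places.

P(θ) = 1 / (1 + exp(−(θ − b)))
Exponent: (1.0 − 2.0) = -1.0000
1/(1 + e^{1.0000}) = 0.2689
P = 0.2689
P(incorrect) = 1 − 0.2689 = 0.7311

0.7311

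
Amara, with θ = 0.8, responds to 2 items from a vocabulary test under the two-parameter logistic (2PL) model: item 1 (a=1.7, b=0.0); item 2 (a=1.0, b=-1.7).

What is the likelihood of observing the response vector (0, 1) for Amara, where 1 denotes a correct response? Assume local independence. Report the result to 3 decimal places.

P(θ) = 1 / (1 + exp(−a(θ − b)))
P_1 = 1/(1+e^{-1.3600}) = 0.7958
P_2 = 1/(1+e^{-2.5000}) = 0.9241
L = (1−P_1) × P_2 = 0.2042 × 0.9241 = 0.18875

0.189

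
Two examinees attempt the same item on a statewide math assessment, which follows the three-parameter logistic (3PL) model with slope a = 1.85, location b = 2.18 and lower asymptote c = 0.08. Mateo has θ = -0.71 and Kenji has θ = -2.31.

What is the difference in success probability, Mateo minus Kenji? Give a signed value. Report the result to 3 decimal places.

P(θ) = c + (1 − c) · 1 / (1 + exp(−a(θ − b)))
P(Mateo) = 0.0844  [exponent -5.3465]
P(Kenji) = 0.0802  [exponent -8.3065]
Difference = 0.0844 − 0.0802 = 0.0041

0.004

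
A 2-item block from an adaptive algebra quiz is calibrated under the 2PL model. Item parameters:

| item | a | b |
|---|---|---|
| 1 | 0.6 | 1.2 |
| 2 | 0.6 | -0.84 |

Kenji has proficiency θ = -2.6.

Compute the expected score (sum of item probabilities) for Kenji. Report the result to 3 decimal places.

P(θ) = 1 / (1 + exp(−a(θ − b)))
P_1 = 1/(1+e^{2.2800}) = 0.0928
P_2 = 1/(1+e^{1.0560}) = 0.2581
E[score] = 0.0928 + 0.2581 = 0.3509

0.351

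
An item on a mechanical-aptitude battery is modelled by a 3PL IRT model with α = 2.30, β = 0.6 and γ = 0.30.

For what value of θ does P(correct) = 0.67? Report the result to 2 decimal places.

0.65

P(θ) = γ + (1 − γ) · 1 / (1 + exp(−α(θ − β)))
Remove guessing floor: (0.67 − 0.30)/(1 − 0.30) = 0.5286
logit = ln(0.5286/0.4714) = 0.1144
θ = β + logit/(α) = 0.6 + 0.1144/2.3000 = 0.6497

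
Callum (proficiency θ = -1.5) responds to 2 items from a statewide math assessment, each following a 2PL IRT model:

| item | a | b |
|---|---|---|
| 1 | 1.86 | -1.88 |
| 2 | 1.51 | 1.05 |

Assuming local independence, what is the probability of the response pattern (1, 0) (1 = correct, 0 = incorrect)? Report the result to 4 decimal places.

P(θ) = 1 / (1 + exp(−a(θ − b)))
P_1 = 1/(1+e^{-0.7068}) = 0.6697
P_2 = 1/(1+e^{3.8505}) = 0.0208
L = P_1 × (1−P_2) = 0.6697 × 0.9792 = 0.65575

0.6557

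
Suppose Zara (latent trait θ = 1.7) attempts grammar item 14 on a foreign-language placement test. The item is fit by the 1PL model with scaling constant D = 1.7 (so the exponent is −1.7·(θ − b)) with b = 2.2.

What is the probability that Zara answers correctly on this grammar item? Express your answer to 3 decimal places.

P(θ) = 1 / (1 + exp(−D·(θ − b)))
Exponent: 1.7 × (1.7 − 2.2) = -0.8500
1/(1 + e^{0.8500}) = 0.2994
P = 0.2994

0.299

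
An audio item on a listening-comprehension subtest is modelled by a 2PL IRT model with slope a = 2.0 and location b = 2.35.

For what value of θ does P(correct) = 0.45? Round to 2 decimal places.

P(θ) = 1 / (1 + exp(−a(θ − b)))
logit = ln(0.4500/0.5500) = -0.2007
θ = b + logit/(a) = 2.35 + (-0.2007)/2.0000 = 2.2497

2.25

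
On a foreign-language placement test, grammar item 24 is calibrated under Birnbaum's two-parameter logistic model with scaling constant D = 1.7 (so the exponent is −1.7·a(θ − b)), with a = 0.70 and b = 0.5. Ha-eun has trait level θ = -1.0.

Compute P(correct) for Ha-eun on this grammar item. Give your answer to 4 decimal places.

0.1437

P(θ) = 1 / (1 + exp(−D·a(θ − b)))
Exponent: 1.7 × 0.70 × (-1.0 − 0.5) = -1.7850
1/(1 + e^{1.7850}) = 0.1437
P = 0.1437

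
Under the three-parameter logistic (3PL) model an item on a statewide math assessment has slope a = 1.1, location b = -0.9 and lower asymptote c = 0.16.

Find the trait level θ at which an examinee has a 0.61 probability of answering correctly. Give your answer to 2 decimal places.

P(θ) = c + (1 − c) · 1 / (1 + exp(−a(θ − b)))
Remove guessing floor: (0.61 − 0.16)/(1 − 0.16) = 0.5357
logit = ln(0.5357/0.4643) = 0.1431
θ = b + logit/(a) = -0.9 + 0.1431/1.1000 = -0.7699

-0.77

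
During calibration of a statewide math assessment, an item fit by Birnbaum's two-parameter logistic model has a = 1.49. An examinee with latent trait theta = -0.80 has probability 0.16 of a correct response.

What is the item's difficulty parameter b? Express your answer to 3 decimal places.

P(theta) = 1 / (1 + exp(−a(theta − b)))
logit(0.16) = ln(0.16/0.84) = -1.6582
b = theta − logit/(a) = -0.80 − (-1.6582)/1.4900 = 0.3129

0.313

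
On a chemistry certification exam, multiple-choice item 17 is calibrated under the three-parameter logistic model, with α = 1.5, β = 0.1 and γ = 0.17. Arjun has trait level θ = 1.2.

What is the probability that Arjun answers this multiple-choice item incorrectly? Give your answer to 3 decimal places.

0.134

P(θ) = γ + (1 − γ) · 1 / (1 + exp(−α(θ − β)))
Exponent: 1.5 × (1.2 − 0.1) = 1.6500
1/(1 + e^{-1.6500}) = 0.8389
P = 0.17 + 0.83 × 0.8389 = 0.8663
P(incorrect) = 1 − 0.8663 = 0.1337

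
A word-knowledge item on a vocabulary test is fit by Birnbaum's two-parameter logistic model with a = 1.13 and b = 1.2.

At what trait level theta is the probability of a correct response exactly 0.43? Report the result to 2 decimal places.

P(theta) = 1 / (1 + exp(−a(theta − b)))
logit = ln(0.4300/0.5700) = -0.2819
theta = b + logit/(a) = 1.2 + (-0.2819)/1.1300 = 0.9506

0.95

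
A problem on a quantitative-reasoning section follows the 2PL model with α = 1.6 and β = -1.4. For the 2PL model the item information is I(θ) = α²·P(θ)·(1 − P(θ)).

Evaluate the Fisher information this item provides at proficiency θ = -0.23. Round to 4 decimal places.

P = 1/(1+e^{-1.8720}) = 0.8667
P(1−P) = 0.8667 × 0.1333 = 0.1155
I = α² × P(1−P) = 1.6² × 0.1155 = 0.29578

0.2958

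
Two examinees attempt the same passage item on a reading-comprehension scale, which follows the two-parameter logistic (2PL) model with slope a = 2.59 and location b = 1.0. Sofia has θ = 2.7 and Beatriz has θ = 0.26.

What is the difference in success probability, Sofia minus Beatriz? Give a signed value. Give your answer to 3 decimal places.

0.860

P(θ) = 1 / (1 + exp(−a(θ − b)))
P(Sofia) = 0.9879  [exponent 4.4030]
P(Beatriz) = 0.1282  [exponent -1.9166]
Difference = 0.9879 − 0.1282 = 0.8597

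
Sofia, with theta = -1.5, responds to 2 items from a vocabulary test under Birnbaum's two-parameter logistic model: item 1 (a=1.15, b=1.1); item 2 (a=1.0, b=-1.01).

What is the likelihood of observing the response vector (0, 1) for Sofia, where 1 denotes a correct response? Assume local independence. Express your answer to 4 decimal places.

P(theta) = 1 / (1 + exp(−a(theta − b)))
P_1 = 1/(1+e^{2.9900}) = 0.0479
P_2 = 1/(1+e^{0.4900}) = 0.3799
L = (1−P_1) × P_2 = 0.9521 × 0.3799 = 0.36170

0.3617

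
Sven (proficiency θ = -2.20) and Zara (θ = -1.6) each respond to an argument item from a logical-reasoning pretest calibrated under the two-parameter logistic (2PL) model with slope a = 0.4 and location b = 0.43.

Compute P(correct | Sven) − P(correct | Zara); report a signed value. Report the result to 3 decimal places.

-0.049

P(θ) = 1 / (1 + exp(−a(θ − b)))
P(Sven) = 0.2588  [exponent -1.0520]
P(Zara) = 0.3075  [exponent -0.8120]
Difference = 0.2588 − 0.3075 = -0.0486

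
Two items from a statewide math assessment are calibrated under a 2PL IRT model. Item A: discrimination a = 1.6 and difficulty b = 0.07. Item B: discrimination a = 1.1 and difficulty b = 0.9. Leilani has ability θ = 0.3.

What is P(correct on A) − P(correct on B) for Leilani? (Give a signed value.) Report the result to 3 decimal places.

0.250

P(θ) = 1 / (1 + exp(−a(θ − b)))
P_A = 0.5910
P_B = 0.3407
P_A − P_B = 0.2502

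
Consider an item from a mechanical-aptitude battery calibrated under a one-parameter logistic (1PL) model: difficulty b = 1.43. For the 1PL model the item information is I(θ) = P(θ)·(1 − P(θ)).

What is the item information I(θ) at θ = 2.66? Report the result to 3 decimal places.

P = 1/(1+e^{-1.2300}) = 0.7738
P(1−P) = 0.7738 × 0.2262 = 0.1750
I = P(1−P) = 0.17502

0.175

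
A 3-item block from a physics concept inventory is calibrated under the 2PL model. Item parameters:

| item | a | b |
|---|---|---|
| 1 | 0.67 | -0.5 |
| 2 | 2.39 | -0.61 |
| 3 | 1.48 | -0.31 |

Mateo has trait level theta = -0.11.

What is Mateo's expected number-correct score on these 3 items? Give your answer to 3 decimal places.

P(theta) = 1 / (1 + exp(−a(theta − b)))
P_1 = 1/(1+e^{-0.2613}) = 0.5650
P_2 = 1/(1+e^{-1.1950}) = 0.7676
P_3 = 1/(1+e^{-0.2960}) = 0.5735
E[score] = 0.5650 + 0.7676 + 0.5735 = 1.9061

1.906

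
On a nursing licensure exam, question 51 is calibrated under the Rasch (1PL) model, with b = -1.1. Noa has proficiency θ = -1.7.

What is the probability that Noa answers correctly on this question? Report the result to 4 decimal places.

0.3543

P(θ) = 1 / (1 + exp(−(θ − b)))
Exponent: (-1.7 − (-1.1)) = -0.6000
1/(1 + e^{0.6000}) = 0.3543
P = 0.3543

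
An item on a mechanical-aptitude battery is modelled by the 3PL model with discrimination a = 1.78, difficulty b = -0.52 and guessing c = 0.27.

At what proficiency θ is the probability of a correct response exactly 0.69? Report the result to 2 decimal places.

P(θ) = c + (1 − c) · 1 / (1 + exp(−a(θ − b)))
Remove guessing floor: (0.69 − 0.27)/(1 − 0.27) = 0.5753
logit = ln(0.5753/0.4247) = 0.3037
θ = b + logit/(a) = -0.52 + 0.3037/1.7800 = -0.3494

-0.35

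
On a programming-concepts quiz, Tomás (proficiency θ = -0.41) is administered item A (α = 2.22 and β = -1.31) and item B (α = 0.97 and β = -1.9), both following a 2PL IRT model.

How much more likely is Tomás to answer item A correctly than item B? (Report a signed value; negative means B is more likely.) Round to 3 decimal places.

P(θ) = 1 / (1 + exp(−α(θ − β)))
P_A = 0.8806
P_B = 0.8093
P_A − P_B = 0.0713

0.071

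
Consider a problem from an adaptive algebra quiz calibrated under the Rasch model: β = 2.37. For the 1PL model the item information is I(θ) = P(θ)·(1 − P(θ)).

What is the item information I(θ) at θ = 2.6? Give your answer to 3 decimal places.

P = 1/(1+e^{-0.2300}) = 0.5572
P(1−P) = 0.5572 × 0.4428 = 0.2467
I = P(1−P) = 0.24672

0.247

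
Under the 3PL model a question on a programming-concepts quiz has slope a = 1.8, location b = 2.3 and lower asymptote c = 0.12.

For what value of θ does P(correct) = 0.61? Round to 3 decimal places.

2.427

P(θ) = c + (1 − c) · 1 / (1 + exp(−a(θ − b)))
Remove guessing floor: (0.61 − 0.12)/(1 − 0.12) = 0.5568
logit = ln(0.5568/0.4432) = 0.2283
θ = b + logit/(a) = 2.3 + 0.2283/1.8000 = 2.4268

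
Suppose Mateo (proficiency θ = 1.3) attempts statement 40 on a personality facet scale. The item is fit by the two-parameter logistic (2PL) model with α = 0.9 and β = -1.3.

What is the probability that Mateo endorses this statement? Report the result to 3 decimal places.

0.912

P(θ) = 1 / (1 + exp(−α(θ − β)))
Exponent: 0.9 × (1.3 − (-1.3)) = 2.3400
1/(1 + e^{-2.3400}) = 0.9121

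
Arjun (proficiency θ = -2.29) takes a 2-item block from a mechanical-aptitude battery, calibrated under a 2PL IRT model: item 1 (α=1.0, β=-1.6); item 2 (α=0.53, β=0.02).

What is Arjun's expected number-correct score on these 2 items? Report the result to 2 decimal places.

P(θ) = 1 / (1 + exp(−α(θ − β)))
P_1 = 1/(1+e^{0.6900}) = 0.3340
P_2 = 1/(1+e^{1.2243}) = 0.2272
E[score] = 0.3340 + 0.2272 = 0.5612

0.56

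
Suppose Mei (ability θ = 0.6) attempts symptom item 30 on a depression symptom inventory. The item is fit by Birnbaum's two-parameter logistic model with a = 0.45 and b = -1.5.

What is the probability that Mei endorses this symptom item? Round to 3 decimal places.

0.720

P(θ) = 1 / (1 + exp(−a(θ − b)))
Exponent: 0.45 × (0.6 − (-1.5)) = 0.9450
1/(1 + e^{-0.9450}) = 0.7201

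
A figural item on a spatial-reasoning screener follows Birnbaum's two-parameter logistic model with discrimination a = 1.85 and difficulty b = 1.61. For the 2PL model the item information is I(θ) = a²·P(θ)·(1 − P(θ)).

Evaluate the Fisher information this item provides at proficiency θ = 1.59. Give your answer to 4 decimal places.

P = 1/(1+e^{0.0370}) = 0.4908
P(1−P) = 0.4908 × 0.5092 = 0.2499
I = a² × P(1−P) = 1.85² × 0.2499 = 0.85533

0.8553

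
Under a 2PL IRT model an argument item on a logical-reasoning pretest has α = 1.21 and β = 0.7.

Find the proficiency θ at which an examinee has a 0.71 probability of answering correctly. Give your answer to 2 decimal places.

P(θ) = 1 / (1 + exp(−α(θ − β)))
logit = ln(0.7100/0.2900) = 0.8954
θ = β + logit/(α) = 0.7 + 0.8954/1.2100 = 1.4400

1.44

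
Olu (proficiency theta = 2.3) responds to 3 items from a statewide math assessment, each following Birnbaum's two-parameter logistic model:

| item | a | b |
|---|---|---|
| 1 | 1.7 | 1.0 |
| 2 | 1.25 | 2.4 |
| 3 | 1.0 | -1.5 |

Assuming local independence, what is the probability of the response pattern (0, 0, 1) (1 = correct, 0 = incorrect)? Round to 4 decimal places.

P(theta) = 1 / (1 + exp(−a(theta − b)))
P_1 = 1/(1+e^{-2.2100}) = 0.9011
P_2 = 1/(1+e^{0.1250}) = 0.4688
P_3 = 1/(1+e^{-3.8000}) = 0.9781
L = (1−P_1) × (1−P_2) × P_3 = 0.0989 × 0.5312 × 0.9781 = 0.05136

0.0514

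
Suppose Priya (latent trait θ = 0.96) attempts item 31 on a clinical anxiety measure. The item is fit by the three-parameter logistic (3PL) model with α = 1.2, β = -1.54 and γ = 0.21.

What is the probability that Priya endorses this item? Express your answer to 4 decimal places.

0.9625

P(θ) = γ + (1 − γ) · 1 / (1 + exp(−α(θ − β)))
Exponent: 1.2 × (0.96 − (-1.54)) = 3.0000
1/(1 + e^{-3.0000}) = 0.9526
P = 0.21 + 0.79 × 0.9526 = 0.9625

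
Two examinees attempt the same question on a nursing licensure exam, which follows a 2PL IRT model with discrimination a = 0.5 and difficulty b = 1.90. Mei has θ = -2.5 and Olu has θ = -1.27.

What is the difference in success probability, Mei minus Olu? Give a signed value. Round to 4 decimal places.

-0.0703

P(θ) = 1 / (1 + exp(−a(θ − b)))
P(Mei) = 0.0998  [exponent -2.2000]
P(Olu) = 0.1701  [exponent -1.5850]
Difference = 0.0998 − 0.1701 = -0.0703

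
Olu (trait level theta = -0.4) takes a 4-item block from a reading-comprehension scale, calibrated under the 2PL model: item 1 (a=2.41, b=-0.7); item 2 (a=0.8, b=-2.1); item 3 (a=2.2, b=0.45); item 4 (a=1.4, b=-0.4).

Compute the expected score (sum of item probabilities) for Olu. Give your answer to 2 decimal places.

P(theta) = 1 / (1 + exp(−a(theta − b)))
P_1 = 1/(1+e^{-0.7230}) = 0.6733
P_2 = 1/(1+e^{-1.3600}) = 0.7958
P_3 = 1/(1+e^{1.8700}) = 0.1335
P_4 = 1/(1+e^{0.0000}) = 0.5000
E[score] = 0.6733 + 0.7958 + 0.1335 + 0.5000 = 2.1026

2.10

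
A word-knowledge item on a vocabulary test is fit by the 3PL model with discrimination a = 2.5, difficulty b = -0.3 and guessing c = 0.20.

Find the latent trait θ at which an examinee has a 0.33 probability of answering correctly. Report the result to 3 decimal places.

-0.956

P(θ) = c + (1 − c) · 1 / (1 + exp(−a(θ − b)))
Remove guessing floor: (0.33 − 0.20)/(1 − 0.20) = 0.1625
logit = ln(0.1625/0.8375) = -1.6397
θ = b + logit/(a) = -0.3 + (-1.6397)/2.5000 = -0.9559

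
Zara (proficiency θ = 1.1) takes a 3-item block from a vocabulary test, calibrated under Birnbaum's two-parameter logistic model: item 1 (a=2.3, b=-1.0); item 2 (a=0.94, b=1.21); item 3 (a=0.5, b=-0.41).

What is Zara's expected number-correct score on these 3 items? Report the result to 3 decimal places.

P(θ) = 1 / (1 + exp(−a(θ − b)))
P_1 = 1/(1+e^{-4.8300}) = 0.9921
P_2 = 1/(1+e^{0.1034}) = 0.4742
P_3 = 1/(1+e^{-0.7550}) = 0.6803
E[score] = 0.9921 + 0.4742 + 0.6803 = 2.1465

2.147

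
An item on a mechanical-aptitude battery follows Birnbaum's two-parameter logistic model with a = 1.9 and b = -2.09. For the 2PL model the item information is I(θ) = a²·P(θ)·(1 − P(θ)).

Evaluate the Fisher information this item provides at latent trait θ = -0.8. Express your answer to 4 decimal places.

P = 1/(1+e^{-2.4510}) = 0.9206
P(1−P) = 0.9206 × 0.0794 = 0.0731
I = a² × P(1−P) = 1.9² × 0.0731 = 0.26377

0.2638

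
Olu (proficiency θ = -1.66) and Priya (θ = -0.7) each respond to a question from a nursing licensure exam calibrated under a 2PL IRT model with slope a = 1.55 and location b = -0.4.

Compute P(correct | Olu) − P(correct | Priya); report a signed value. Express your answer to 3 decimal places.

P(θ) = 1 / (1 + exp(−a(θ − b)))
P(Olu) = 0.1242  [exponent -1.9530]
P(Priya) = 0.3858  [exponent -0.4650]
Difference = 0.1242 − 0.3858 = -0.2616

-0.262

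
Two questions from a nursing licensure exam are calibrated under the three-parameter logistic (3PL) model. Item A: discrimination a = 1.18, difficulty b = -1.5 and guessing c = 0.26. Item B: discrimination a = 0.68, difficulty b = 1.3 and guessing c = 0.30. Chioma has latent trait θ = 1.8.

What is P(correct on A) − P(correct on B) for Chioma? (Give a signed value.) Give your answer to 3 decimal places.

P(θ) = c + (1 − c) · 1 / (1 + exp(−a(θ − b)))
P_A = 0.9852
P_B = 0.7089
P_A − P_B = 0.2763

0.276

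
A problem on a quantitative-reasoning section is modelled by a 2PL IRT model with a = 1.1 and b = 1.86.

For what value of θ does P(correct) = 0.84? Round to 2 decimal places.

3.37

P(θ) = 1 / (1 + exp(−a(θ − b)))
logit = ln(0.8400/0.1600) = 1.6582
θ = b + logit/(a) = 1.86 + 1.6582/1.1000 = 3.3675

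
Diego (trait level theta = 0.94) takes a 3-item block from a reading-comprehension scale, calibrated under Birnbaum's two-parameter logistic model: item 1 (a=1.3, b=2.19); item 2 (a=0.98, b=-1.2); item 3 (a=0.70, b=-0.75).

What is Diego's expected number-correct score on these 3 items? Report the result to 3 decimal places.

1.821

P(theta) = 1 / (1 + exp(−a(theta − b)))
P_1 = 1/(1+e^{1.6250}) = 0.1645
P_2 = 1/(1+e^{-2.0972}) = 0.8906
P_3 = 1/(1+e^{-1.1830}) = 0.7655
E[score] = 0.1645 + 0.8906 + 0.7655 = 1.8206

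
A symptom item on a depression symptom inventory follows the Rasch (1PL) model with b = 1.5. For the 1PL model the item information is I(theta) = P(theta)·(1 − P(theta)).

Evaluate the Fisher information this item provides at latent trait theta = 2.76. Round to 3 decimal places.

P = 1/(1+e^{-1.2600}) = 0.7790
P(1−P) = 0.7790 × 0.2210 = 0.1721
I = P(1−P) = 0.17214

0.172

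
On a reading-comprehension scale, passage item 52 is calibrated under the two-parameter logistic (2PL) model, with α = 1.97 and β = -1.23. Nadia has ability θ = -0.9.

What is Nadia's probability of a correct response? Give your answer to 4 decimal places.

0.6570

P(θ) = 1 / (1 + exp(−α(θ − β)))
Exponent: 1.97 × (-0.9 − (-1.23)) = 0.6501
1/(1 + e^{-0.6501}) = 0.6570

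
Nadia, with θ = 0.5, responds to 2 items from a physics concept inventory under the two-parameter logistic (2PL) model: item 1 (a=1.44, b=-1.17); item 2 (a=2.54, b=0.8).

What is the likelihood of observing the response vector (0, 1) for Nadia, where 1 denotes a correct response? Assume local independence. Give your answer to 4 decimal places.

0.0264

P(θ) = 1 / (1 + exp(−a(θ − b)))
P_1 = 1/(1+e^{-2.4048}) = 0.9172
P_2 = 1/(1+e^{0.7620}) = 0.3182
L = (1−P_1) × P_2 = 0.0828 × 0.3182 = 0.02635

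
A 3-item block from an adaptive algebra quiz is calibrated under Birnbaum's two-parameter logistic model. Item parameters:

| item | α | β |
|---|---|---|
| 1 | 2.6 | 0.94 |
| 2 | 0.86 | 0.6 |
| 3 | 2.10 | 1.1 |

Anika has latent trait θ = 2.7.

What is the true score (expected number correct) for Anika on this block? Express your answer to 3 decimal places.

2.815

P(θ) = 1 / (1 + exp(−α(θ − β)))
P_1 = 1/(1+e^{-4.5760}) = 0.9898
P_2 = 1/(1+e^{-1.8060}) = 0.8589
P_3 = 1/(1+e^{-3.3600}) = 0.9664
E[score] = 0.9898 + 0.8589 + 0.9664 = 2.8151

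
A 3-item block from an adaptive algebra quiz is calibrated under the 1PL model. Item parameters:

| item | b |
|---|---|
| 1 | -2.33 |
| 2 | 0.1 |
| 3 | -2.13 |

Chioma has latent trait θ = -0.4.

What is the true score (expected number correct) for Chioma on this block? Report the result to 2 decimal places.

2.10

P(θ) = 1 / (1 + exp(−(θ − b)))
P_1 = 1/(1+e^{-1.9300}) = 0.8732
P_2 = 1/(1+e^{0.5000}) = 0.3775
P_3 = 1/(1+e^{-1.7300}) = 0.8494
E[score] = 0.8732 + 0.3775 + 0.8494 = 2.1002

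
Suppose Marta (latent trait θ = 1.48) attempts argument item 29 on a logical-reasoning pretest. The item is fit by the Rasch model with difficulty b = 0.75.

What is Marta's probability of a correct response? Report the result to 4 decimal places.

P(θ) = 1 / (1 + exp(−(θ − b)))
Exponent: (1.48 − 0.75) = 0.7300
1/(1 + e^{-0.7300}) = 0.6748
P = 0.6748

0.6748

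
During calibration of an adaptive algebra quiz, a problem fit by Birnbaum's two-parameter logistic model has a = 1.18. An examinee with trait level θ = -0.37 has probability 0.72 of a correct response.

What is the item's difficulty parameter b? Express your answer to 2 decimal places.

P(θ) = 1 / (1 + exp(−a(θ − b)))
logit(0.72) = ln(0.72/0.28) = 0.9445
b = θ − logit/(a) = -0.37 − 0.9445/1.1800 = -1.1704

-1.17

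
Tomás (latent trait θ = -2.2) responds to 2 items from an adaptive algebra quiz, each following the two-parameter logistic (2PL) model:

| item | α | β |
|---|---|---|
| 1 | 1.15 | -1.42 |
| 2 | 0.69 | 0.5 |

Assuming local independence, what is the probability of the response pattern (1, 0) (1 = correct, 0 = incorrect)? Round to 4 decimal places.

P(θ) = 1 / (1 + exp(−α(θ − β)))
P_1 = 1/(1+e^{0.8970}) = 0.2897
P_2 = 1/(1+e^{1.8630}) = 0.1344
L = P_1 × (1−P_2) = 0.2897 × 0.8656 = 0.25075

0.2507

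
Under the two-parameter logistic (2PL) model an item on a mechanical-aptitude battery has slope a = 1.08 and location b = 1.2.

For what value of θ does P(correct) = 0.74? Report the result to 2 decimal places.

2.17

P(θ) = 1 / (1 + exp(−a(θ − b)))
logit = ln(0.7400/0.2600) = 1.0460
θ = b + logit/(a) = 1.2 + 1.0460/1.0800 = 2.1685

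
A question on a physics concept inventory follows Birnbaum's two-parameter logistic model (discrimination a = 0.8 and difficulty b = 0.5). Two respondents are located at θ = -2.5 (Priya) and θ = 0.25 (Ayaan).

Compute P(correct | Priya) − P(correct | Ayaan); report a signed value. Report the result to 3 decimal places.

P(θ) = 1 / (1 + exp(−a(θ − b)))
P(Priya) = 0.0832  [exponent -2.4000]
P(Ayaan) = 0.4502  [exponent -0.2000]
Difference = 0.0832 − 0.4502 = -0.3670

-0.367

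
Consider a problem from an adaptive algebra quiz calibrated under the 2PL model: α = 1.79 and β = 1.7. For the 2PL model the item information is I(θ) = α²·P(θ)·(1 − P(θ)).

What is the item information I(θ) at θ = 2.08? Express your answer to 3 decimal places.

0.715

P = 1/(1+e^{-0.6802}) = 0.6638
P(1−P) = 0.6638 × 0.3362 = 0.2232
I = α² × P(1−P) = 1.79² × 0.2232 = 0.71508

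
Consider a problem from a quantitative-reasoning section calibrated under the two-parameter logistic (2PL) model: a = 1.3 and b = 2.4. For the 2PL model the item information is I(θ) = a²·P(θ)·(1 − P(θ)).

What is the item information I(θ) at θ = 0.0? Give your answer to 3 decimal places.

P = 1/(1+e^{3.1200}) = 0.0423
P(1−P) = 0.0423 × 0.9577 = 0.0405
I = a² × P(1−P) = 1.3² × 0.0405 = 0.06845

0.068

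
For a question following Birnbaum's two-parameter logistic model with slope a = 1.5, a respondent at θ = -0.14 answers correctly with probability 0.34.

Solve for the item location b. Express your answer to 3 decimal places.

P(θ) = 1 / (1 + exp(−a(θ − b)))
logit(0.34) = ln(0.34/0.66) = -0.6633
b = θ − logit/(a) = -0.14 − (-0.6633)/1.5000 = 0.3022

0.302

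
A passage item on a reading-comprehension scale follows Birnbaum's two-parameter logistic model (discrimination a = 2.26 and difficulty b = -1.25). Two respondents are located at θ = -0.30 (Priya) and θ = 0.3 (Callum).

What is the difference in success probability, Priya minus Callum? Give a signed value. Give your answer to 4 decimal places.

-0.0754

P(θ) = 1 / (1 + exp(−a(θ − b)))
P(Priya) = 0.8954  [exponent 2.1470]
P(Callum) = 0.9708  [exponent 3.5030]
Difference = 0.8954 − 0.9708 = -0.0754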